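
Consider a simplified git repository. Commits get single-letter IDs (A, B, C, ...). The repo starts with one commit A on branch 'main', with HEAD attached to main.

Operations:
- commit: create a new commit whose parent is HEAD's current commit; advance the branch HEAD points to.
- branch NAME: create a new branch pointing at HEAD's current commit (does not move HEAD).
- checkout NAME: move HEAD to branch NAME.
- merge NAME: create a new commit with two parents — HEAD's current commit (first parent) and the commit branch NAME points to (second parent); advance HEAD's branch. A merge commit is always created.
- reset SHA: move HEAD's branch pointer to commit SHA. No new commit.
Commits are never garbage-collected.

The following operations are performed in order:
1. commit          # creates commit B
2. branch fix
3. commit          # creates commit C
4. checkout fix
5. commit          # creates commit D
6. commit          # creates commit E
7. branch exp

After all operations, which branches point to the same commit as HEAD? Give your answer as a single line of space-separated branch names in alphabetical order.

Answer: exp fix

Derivation:
After op 1 (commit): HEAD=main@B [main=B]
After op 2 (branch): HEAD=main@B [fix=B main=B]
After op 3 (commit): HEAD=main@C [fix=B main=C]
After op 4 (checkout): HEAD=fix@B [fix=B main=C]
After op 5 (commit): HEAD=fix@D [fix=D main=C]
After op 6 (commit): HEAD=fix@E [fix=E main=C]
After op 7 (branch): HEAD=fix@E [exp=E fix=E main=C]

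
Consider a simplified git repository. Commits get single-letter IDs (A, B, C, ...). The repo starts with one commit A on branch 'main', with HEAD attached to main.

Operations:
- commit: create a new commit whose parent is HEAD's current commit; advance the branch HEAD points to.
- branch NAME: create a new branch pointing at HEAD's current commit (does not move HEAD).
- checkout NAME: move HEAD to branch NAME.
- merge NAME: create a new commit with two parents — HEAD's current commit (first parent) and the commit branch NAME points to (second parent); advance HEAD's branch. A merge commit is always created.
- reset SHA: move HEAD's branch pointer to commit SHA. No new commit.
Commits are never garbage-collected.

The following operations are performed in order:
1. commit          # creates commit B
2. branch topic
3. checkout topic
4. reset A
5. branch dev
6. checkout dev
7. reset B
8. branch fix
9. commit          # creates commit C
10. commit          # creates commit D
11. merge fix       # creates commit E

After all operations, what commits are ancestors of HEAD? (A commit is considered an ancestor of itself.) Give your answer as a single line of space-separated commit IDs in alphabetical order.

After op 1 (commit): HEAD=main@B [main=B]
After op 2 (branch): HEAD=main@B [main=B topic=B]
After op 3 (checkout): HEAD=topic@B [main=B topic=B]
After op 4 (reset): HEAD=topic@A [main=B topic=A]
After op 5 (branch): HEAD=topic@A [dev=A main=B topic=A]
After op 6 (checkout): HEAD=dev@A [dev=A main=B topic=A]
After op 7 (reset): HEAD=dev@B [dev=B main=B topic=A]
After op 8 (branch): HEAD=dev@B [dev=B fix=B main=B topic=A]
After op 9 (commit): HEAD=dev@C [dev=C fix=B main=B topic=A]
After op 10 (commit): HEAD=dev@D [dev=D fix=B main=B topic=A]
After op 11 (merge): HEAD=dev@E [dev=E fix=B main=B topic=A]

Answer: A B C D E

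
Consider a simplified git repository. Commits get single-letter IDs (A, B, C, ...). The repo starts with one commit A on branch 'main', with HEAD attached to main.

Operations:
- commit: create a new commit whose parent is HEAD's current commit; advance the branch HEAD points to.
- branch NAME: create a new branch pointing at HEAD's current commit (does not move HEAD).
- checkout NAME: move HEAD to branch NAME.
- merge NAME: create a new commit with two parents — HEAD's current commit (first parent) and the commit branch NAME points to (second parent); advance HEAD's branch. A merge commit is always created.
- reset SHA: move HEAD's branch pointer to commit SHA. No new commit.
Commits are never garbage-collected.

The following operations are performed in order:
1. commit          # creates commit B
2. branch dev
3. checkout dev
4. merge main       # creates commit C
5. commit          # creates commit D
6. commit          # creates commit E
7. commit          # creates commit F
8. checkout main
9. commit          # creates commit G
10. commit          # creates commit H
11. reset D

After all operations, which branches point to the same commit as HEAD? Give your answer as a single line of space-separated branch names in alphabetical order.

Answer: main

Derivation:
After op 1 (commit): HEAD=main@B [main=B]
After op 2 (branch): HEAD=main@B [dev=B main=B]
After op 3 (checkout): HEAD=dev@B [dev=B main=B]
After op 4 (merge): HEAD=dev@C [dev=C main=B]
After op 5 (commit): HEAD=dev@D [dev=D main=B]
After op 6 (commit): HEAD=dev@E [dev=E main=B]
After op 7 (commit): HEAD=dev@F [dev=F main=B]
After op 8 (checkout): HEAD=main@B [dev=F main=B]
After op 9 (commit): HEAD=main@G [dev=F main=G]
After op 10 (commit): HEAD=main@H [dev=F main=H]
After op 11 (reset): HEAD=main@D [dev=F main=D]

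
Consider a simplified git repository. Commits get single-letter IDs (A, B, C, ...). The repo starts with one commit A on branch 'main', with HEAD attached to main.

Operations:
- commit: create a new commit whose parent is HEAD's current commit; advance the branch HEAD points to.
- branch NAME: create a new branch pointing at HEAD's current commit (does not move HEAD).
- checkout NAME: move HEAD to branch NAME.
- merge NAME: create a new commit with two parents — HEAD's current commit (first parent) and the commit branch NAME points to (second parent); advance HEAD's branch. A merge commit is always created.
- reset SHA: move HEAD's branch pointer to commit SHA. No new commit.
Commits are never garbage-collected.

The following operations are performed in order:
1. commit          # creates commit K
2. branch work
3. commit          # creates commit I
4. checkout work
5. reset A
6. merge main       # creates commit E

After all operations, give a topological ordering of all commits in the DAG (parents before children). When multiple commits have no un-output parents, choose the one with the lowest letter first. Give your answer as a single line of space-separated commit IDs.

Answer: A K I E

Derivation:
After op 1 (commit): HEAD=main@K [main=K]
After op 2 (branch): HEAD=main@K [main=K work=K]
After op 3 (commit): HEAD=main@I [main=I work=K]
After op 4 (checkout): HEAD=work@K [main=I work=K]
After op 5 (reset): HEAD=work@A [main=I work=A]
After op 6 (merge): HEAD=work@E [main=I work=E]
commit A: parents=[]
commit E: parents=['A', 'I']
commit I: parents=['K']
commit K: parents=['A']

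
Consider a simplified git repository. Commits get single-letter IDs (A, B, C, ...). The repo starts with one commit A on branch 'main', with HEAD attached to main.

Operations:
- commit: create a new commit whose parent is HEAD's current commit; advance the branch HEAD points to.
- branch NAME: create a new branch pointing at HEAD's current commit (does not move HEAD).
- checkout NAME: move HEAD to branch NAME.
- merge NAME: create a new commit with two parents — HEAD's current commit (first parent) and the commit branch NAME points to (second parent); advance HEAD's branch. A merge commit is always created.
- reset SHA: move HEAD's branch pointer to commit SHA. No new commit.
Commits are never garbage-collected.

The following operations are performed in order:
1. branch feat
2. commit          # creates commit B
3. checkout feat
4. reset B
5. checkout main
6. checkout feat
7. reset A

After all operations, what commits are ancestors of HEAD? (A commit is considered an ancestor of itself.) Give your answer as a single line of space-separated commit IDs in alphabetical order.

After op 1 (branch): HEAD=main@A [feat=A main=A]
After op 2 (commit): HEAD=main@B [feat=A main=B]
After op 3 (checkout): HEAD=feat@A [feat=A main=B]
After op 4 (reset): HEAD=feat@B [feat=B main=B]
After op 5 (checkout): HEAD=main@B [feat=B main=B]
After op 6 (checkout): HEAD=feat@B [feat=B main=B]
After op 7 (reset): HEAD=feat@A [feat=A main=B]

Answer: A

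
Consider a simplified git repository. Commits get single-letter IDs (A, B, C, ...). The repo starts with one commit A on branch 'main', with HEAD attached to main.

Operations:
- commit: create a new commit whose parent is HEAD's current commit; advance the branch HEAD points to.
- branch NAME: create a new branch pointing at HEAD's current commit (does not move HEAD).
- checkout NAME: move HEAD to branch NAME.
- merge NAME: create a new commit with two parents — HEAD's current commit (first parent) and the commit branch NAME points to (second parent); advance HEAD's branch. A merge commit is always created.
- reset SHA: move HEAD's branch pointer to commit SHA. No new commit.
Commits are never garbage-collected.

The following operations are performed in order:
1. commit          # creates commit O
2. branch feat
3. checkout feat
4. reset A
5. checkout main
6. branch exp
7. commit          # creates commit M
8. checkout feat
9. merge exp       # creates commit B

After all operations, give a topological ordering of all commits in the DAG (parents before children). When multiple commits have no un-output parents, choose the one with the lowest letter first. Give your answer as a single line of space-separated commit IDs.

Answer: A O B M

Derivation:
After op 1 (commit): HEAD=main@O [main=O]
After op 2 (branch): HEAD=main@O [feat=O main=O]
After op 3 (checkout): HEAD=feat@O [feat=O main=O]
After op 4 (reset): HEAD=feat@A [feat=A main=O]
After op 5 (checkout): HEAD=main@O [feat=A main=O]
After op 6 (branch): HEAD=main@O [exp=O feat=A main=O]
After op 7 (commit): HEAD=main@M [exp=O feat=A main=M]
After op 8 (checkout): HEAD=feat@A [exp=O feat=A main=M]
After op 9 (merge): HEAD=feat@B [exp=O feat=B main=M]
commit A: parents=[]
commit B: parents=['A', 'O']
commit M: parents=['O']
commit O: parents=['A']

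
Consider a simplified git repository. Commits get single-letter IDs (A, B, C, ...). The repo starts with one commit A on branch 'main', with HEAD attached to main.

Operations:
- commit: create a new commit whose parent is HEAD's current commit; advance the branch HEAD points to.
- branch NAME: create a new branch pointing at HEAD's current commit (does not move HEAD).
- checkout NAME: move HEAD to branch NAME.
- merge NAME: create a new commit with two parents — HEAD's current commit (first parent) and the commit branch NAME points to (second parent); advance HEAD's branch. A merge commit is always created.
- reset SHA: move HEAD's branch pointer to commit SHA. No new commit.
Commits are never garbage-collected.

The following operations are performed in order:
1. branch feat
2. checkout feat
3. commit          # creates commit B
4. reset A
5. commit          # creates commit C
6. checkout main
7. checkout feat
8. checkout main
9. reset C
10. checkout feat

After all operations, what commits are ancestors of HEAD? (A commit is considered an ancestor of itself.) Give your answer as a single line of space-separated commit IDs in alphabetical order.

After op 1 (branch): HEAD=main@A [feat=A main=A]
After op 2 (checkout): HEAD=feat@A [feat=A main=A]
After op 3 (commit): HEAD=feat@B [feat=B main=A]
After op 4 (reset): HEAD=feat@A [feat=A main=A]
After op 5 (commit): HEAD=feat@C [feat=C main=A]
After op 6 (checkout): HEAD=main@A [feat=C main=A]
After op 7 (checkout): HEAD=feat@C [feat=C main=A]
After op 8 (checkout): HEAD=main@A [feat=C main=A]
After op 9 (reset): HEAD=main@C [feat=C main=C]
After op 10 (checkout): HEAD=feat@C [feat=C main=C]

Answer: A C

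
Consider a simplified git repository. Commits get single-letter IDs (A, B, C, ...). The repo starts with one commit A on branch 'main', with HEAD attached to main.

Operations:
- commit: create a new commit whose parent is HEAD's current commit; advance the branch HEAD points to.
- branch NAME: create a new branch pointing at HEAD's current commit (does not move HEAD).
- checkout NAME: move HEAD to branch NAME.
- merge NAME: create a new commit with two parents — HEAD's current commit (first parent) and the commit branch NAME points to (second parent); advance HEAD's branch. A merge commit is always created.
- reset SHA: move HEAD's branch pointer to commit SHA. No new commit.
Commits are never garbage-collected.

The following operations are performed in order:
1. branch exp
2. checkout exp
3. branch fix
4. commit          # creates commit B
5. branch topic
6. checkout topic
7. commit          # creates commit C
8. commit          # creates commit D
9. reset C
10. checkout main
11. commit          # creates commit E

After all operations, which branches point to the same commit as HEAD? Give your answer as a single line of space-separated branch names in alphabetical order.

After op 1 (branch): HEAD=main@A [exp=A main=A]
After op 2 (checkout): HEAD=exp@A [exp=A main=A]
After op 3 (branch): HEAD=exp@A [exp=A fix=A main=A]
After op 4 (commit): HEAD=exp@B [exp=B fix=A main=A]
After op 5 (branch): HEAD=exp@B [exp=B fix=A main=A topic=B]
After op 6 (checkout): HEAD=topic@B [exp=B fix=A main=A topic=B]
After op 7 (commit): HEAD=topic@C [exp=B fix=A main=A topic=C]
After op 8 (commit): HEAD=topic@D [exp=B fix=A main=A topic=D]
After op 9 (reset): HEAD=topic@C [exp=B fix=A main=A topic=C]
After op 10 (checkout): HEAD=main@A [exp=B fix=A main=A topic=C]
After op 11 (commit): HEAD=main@E [exp=B fix=A main=E topic=C]

Answer: main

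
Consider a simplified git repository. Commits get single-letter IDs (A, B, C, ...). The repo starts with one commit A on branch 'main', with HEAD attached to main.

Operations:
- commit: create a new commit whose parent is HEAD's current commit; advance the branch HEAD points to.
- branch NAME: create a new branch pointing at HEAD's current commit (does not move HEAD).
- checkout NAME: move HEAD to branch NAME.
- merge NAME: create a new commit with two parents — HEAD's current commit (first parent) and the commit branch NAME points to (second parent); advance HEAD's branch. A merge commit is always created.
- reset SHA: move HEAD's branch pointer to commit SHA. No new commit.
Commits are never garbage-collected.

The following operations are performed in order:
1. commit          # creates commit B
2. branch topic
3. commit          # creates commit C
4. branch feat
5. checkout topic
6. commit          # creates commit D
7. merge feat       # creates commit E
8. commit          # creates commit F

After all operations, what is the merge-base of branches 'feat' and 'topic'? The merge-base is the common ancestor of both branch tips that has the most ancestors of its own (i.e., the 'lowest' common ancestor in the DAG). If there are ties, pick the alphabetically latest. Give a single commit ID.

Answer: C

Derivation:
After op 1 (commit): HEAD=main@B [main=B]
After op 2 (branch): HEAD=main@B [main=B topic=B]
After op 3 (commit): HEAD=main@C [main=C topic=B]
After op 4 (branch): HEAD=main@C [feat=C main=C topic=B]
After op 5 (checkout): HEAD=topic@B [feat=C main=C topic=B]
After op 6 (commit): HEAD=topic@D [feat=C main=C topic=D]
After op 7 (merge): HEAD=topic@E [feat=C main=C topic=E]
After op 8 (commit): HEAD=topic@F [feat=C main=C topic=F]
ancestors(feat=C): ['A', 'B', 'C']
ancestors(topic=F): ['A', 'B', 'C', 'D', 'E', 'F']
common: ['A', 'B', 'C']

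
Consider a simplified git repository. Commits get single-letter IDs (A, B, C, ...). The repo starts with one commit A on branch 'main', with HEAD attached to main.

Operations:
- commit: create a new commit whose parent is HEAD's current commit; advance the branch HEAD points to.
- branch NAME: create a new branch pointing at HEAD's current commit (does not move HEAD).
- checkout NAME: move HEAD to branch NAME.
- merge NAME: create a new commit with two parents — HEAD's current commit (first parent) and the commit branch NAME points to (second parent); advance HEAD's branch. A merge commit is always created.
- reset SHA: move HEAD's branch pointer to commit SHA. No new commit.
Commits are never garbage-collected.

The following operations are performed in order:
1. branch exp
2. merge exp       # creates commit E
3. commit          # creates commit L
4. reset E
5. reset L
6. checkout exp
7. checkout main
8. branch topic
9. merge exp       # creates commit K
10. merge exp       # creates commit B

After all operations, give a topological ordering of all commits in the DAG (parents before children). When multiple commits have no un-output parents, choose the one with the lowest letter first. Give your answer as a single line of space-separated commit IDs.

After op 1 (branch): HEAD=main@A [exp=A main=A]
After op 2 (merge): HEAD=main@E [exp=A main=E]
After op 3 (commit): HEAD=main@L [exp=A main=L]
After op 4 (reset): HEAD=main@E [exp=A main=E]
After op 5 (reset): HEAD=main@L [exp=A main=L]
After op 6 (checkout): HEAD=exp@A [exp=A main=L]
After op 7 (checkout): HEAD=main@L [exp=A main=L]
After op 8 (branch): HEAD=main@L [exp=A main=L topic=L]
After op 9 (merge): HEAD=main@K [exp=A main=K topic=L]
After op 10 (merge): HEAD=main@B [exp=A main=B topic=L]
commit A: parents=[]
commit B: parents=['K', 'A']
commit E: parents=['A', 'A']
commit K: parents=['L', 'A']
commit L: parents=['E']

Answer: A E L K B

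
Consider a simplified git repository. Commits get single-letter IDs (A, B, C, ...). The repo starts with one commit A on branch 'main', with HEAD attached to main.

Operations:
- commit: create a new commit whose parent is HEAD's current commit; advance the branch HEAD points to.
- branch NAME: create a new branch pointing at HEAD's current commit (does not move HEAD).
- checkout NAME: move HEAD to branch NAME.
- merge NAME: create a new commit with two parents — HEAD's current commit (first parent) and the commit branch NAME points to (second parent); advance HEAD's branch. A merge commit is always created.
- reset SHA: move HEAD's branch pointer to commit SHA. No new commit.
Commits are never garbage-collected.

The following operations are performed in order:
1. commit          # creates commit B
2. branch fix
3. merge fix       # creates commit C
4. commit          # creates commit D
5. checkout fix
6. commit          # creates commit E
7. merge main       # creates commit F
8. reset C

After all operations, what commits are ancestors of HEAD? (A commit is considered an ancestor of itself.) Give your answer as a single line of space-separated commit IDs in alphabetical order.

Answer: A B C

Derivation:
After op 1 (commit): HEAD=main@B [main=B]
After op 2 (branch): HEAD=main@B [fix=B main=B]
After op 3 (merge): HEAD=main@C [fix=B main=C]
After op 4 (commit): HEAD=main@D [fix=B main=D]
After op 5 (checkout): HEAD=fix@B [fix=B main=D]
After op 6 (commit): HEAD=fix@E [fix=E main=D]
After op 7 (merge): HEAD=fix@F [fix=F main=D]
After op 8 (reset): HEAD=fix@C [fix=C main=D]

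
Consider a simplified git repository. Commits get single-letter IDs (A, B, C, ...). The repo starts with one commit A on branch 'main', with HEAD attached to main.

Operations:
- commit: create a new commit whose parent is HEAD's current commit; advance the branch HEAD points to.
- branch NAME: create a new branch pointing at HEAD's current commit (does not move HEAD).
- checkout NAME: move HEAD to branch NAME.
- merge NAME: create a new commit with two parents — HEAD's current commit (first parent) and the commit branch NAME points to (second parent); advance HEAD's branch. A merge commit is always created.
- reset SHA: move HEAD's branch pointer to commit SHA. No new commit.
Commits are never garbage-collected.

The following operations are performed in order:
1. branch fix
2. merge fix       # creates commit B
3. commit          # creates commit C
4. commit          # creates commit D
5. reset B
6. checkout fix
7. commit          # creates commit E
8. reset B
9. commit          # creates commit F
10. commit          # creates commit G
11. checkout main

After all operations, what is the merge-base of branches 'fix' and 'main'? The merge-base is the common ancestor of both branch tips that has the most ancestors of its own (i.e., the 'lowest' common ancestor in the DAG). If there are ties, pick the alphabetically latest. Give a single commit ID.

Answer: B

Derivation:
After op 1 (branch): HEAD=main@A [fix=A main=A]
After op 2 (merge): HEAD=main@B [fix=A main=B]
After op 3 (commit): HEAD=main@C [fix=A main=C]
After op 4 (commit): HEAD=main@D [fix=A main=D]
After op 5 (reset): HEAD=main@B [fix=A main=B]
After op 6 (checkout): HEAD=fix@A [fix=A main=B]
After op 7 (commit): HEAD=fix@E [fix=E main=B]
After op 8 (reset): HEAD=fix@B [fix=B main=B]
After op 9 (commit): HEAD=fix@F [fix=F main=B]
After op 10 (commit): HEAD=fix@G [fix=G main=B]
After op 11 (checkout): HEAD=main@B [fix=G main=B]
ancestors(fix=G): ['A', 'B', 'F', 'G']
ancestors(main=B): ['A', 'B']
common: ['A', 'B']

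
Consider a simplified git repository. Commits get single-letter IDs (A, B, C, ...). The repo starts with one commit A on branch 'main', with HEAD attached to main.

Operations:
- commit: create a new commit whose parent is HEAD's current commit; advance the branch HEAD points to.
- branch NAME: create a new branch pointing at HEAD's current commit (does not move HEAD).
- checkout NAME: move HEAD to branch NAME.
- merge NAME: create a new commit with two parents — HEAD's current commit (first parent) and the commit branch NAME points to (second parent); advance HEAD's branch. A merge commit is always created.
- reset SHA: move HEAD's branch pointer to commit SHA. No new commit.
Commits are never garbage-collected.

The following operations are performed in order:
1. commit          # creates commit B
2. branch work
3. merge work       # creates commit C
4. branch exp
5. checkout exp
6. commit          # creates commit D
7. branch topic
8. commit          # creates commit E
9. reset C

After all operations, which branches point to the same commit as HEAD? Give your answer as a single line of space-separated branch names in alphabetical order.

After op 1 (commit): HEAD=main@B [main=B]
After op 2 (branch): HEAD=main@B [main=B work=B]
After op 3 (merge): HEAD=main@C [main=C work=B]
After op 4 (branch): HEAD=main@C [exp=C main=C work=B]
After op 5 (checkout): HEAD=exp@C [exp=C main=C work=B]
After op 6 (commit): HEAD=exp@D [exp=D main=C work=B]
After op 7 (branch): HEAD=exp@D [exp=D main=C topic=D work=B]
After op 8 (commit): HEAD=exp@E [exp=E main=C topic=D work=B]
After op 9 (reset): HEAD=exp@C [exp=C main=C topic=D work=B]

Answer: exp main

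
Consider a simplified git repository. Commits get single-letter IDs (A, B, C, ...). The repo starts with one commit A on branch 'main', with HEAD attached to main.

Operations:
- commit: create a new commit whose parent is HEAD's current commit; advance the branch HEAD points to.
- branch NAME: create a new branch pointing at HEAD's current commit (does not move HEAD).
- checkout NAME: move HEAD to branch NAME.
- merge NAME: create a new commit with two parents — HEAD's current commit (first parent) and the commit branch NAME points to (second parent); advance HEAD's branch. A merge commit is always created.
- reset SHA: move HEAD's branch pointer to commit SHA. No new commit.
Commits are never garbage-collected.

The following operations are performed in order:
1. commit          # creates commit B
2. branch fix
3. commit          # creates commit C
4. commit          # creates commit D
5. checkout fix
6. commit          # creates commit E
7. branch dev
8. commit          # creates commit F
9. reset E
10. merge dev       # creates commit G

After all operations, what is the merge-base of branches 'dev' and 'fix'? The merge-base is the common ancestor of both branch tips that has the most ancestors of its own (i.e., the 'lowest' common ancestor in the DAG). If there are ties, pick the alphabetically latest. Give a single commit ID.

Answer: E

Derivation:
After op 1 (commit): HEAD=main@B [main=B]
After op 2 (branch): HEAD=main@B [fix=B main=B]
After op 3 (commit): HEAD=main@C [fix=B main=C]
After op 4 (commit): HEAD=main@D [fix=B main=D]
After op 5 (checkout): HEAD=fix@B [fix=B main=D]
After op 6 (commit): HEAD=fix@E [fix=E main=D]
After op 7 (branch): HEAD=fix@E [dev=E fix=E main=D]
After op 8 (commit): HEAD=fix@F [dev=E fix=F main=D]
After op 9 (reset): HEAD=fix@E [dev=E fix=E main=D]
After op 10 (merge): HEAD=fix@G [dev=E fix=G main=D]
ancestors(dev=E): ['A', 'B', 'E']
ancestors(fix=G): ['A', 'B', 'E', 'G']
common: ['A', 'B', 'E']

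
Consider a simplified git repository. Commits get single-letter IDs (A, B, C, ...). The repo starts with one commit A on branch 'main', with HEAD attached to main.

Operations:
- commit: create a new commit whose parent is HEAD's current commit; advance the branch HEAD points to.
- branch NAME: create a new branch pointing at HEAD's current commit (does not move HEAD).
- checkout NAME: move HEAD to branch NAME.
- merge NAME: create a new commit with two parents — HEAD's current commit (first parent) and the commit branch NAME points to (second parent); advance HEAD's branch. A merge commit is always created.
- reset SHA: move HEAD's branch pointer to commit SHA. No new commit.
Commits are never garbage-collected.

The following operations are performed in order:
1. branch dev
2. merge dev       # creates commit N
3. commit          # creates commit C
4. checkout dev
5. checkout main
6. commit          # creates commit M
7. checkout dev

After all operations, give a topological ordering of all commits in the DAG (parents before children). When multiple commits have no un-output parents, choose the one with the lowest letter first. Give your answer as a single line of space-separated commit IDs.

After op 1 (branch): HEAD=main@A [dev=A main=A]
After op 2 (merge): HEAD=main@N [dev=A main=N]
After op 3 (commit): HEAD=main@C [dev=A main=C]
After op 4 (checkout): HEAD=dev@A [dev=A main=C]
After op 5 (checkout): HEAD=main@C [dev=A main=C]
After op 6 (commit): HEAD=main@M [dev=A main=M]
After op 7 (checkout): HEAD=dev@A [dev=A main=M]
commit A: parents=[]
commit C: parents=['N']
commit M: parents=['C']
commit N: parents=['A', 'A']

Answer: A N C M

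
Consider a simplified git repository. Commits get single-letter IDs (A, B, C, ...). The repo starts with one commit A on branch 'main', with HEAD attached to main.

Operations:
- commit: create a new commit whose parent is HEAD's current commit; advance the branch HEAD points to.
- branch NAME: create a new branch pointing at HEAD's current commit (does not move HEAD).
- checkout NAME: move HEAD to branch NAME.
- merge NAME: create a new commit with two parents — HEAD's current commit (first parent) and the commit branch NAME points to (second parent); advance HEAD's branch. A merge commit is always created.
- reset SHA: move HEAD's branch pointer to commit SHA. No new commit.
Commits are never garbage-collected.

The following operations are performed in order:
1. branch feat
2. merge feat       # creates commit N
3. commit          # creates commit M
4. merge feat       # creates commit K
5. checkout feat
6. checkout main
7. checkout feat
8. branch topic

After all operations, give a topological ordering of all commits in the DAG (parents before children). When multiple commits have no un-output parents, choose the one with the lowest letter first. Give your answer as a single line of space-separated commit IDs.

Answer: A N M K

Derivation:
After op 1 (branch): HEAD=main@A [feat=A main=A]
After op 2 (merge): HEAD=main@N [feat=A main=N]
After op 3 (commit): HEAD=main@M [feat=A main=M]
After op 4 (merge): HEAD=main@K [feat=A main=K]
After op 5 (checkout): HEAD=feat@A [feat=A main=K]
After op 6 (checkout): HEAD=main@K [feat=A main=K]
After op 7 (checkout): HEAD=feat@A [feat=A main=K]
After op 8 (branch): HEAD=feat@A [feat=A main=K topic=A]
commit A: parents=[]
commit K: parents=['M', 'A']
commit M: parents=['N']
commit N: parents=['A', 'A']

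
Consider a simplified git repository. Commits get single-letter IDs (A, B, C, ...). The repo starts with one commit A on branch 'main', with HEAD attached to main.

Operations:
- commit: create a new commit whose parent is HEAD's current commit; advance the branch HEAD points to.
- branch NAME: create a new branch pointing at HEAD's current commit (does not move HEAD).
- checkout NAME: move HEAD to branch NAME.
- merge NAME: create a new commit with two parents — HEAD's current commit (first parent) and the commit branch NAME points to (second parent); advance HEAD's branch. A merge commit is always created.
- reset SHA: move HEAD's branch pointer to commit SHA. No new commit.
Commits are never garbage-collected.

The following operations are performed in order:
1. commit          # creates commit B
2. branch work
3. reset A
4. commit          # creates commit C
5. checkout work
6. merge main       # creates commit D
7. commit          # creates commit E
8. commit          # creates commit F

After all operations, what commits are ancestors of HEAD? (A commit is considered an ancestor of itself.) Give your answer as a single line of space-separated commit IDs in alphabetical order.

After op 1 (commit): HEAD=main@B [main=B]
After op 2 (branch): HEAD=main@B [main=B work=B]
After op 3 (reset): HEAD=main@A [main=A work=B]
After op 4 (commit): HEAD=main@C [main=C work=B]
After op 5 (checkout): HEAD=work@B [main=C work=B]
After op 6 (merge): HEAD=work@D [main=C work=D]
After op 7 (commit): HEAD=work@E [main=C work=E]
After op 8 (commit): HEAD=work@F [main=C work=F]

Answer: A B C D E F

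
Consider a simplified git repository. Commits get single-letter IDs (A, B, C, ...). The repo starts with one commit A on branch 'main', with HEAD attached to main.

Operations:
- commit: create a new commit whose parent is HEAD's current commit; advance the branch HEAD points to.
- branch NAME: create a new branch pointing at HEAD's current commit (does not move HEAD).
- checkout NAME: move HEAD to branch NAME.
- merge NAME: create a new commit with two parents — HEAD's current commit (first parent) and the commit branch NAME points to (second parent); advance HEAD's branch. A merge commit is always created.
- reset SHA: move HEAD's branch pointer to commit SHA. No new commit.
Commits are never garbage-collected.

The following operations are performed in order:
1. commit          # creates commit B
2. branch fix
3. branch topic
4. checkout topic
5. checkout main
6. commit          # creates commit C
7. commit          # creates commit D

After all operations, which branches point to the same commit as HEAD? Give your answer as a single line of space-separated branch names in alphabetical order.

Answer: main

Derivation:
After op 1 (commit): HEAD=main@B [main=B]
After op 2 (branch): HEAD=main@B [fix=B main=B]
After op 3 (branch): HEAD=main@B [fix=B main=B topic=B]
After op 4 (checkout): HEAD=topic@B [fix=B main=B topic=B]
After op 5 (checkout): HEAD=main@B [fix=B main=B topic=B]
After op 6 (commit): HEAD=main@C [fix=B main=C topic=B]
After op 7 (commit): HEAD=main@D [fix=B main=D topic=B]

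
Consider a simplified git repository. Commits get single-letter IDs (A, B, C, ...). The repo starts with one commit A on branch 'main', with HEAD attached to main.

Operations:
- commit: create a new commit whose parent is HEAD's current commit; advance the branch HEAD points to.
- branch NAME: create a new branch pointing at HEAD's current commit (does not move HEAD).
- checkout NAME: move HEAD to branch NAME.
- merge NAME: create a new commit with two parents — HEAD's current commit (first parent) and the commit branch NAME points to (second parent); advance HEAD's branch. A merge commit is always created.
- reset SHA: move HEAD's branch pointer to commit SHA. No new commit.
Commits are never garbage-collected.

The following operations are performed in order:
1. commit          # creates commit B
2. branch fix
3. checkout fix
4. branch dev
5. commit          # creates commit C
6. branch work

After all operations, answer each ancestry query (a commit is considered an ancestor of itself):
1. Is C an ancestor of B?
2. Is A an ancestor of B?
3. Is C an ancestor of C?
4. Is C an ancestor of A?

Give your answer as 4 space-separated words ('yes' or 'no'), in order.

Answer: no yes yes no

Derivation:
After op 1 (commit): HEAD=main@B [main=B]
After op 2 (branch): HEAD=main@B [fix=B main=B]
After op 3 (checkout): HEAD=fix@B [fix=B main=B]
After op 4 (branch): HEAD=fix@B [dev=B fix=B main=B]
After op 5 (commit): HEAD=fix@C [dev=B fix=C main=B]
After op 6 (branch): HEAD=fix@C [dev=B fix=C main=B work=C]
ancestors(B) = {A,B}; C in? no
ancestors(B) = {A,B}; A in? yes
ancestors(C) = {A,B,C}; C in? yes
ancestors(A) = {A}; C in? no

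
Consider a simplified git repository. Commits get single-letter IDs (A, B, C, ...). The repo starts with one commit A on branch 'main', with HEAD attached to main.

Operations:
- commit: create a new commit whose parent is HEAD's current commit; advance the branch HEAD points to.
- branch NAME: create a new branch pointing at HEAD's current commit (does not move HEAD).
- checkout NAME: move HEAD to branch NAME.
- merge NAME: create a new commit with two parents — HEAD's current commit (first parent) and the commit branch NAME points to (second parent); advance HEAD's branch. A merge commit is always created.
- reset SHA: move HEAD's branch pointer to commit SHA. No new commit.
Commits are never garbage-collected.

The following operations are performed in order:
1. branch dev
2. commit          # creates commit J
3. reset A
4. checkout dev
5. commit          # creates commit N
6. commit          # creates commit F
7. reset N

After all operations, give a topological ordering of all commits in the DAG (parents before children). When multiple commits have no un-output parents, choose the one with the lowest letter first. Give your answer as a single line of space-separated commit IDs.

After op 1 (branch): HEAD=main@A [dev=A main=A]
After op 2 (commit): HEAD=main@J [dev=A main=J]
After op 3 (reset): HEAD=main@A [dev=A main=A]
After op 4 (checkout): HEAD=dev@A [dev=A main=A]
After op 5 (commit): HEAD=dev@N [dev=N main=A]
After op 6 (commit): HEAD=dev@F [dev=F main=A]
After op 7 (reset): HEAD=dev@N [dev=N main=A]
commit A: parents=[]
commit F: parents=['N']
commit J: parents=['A']
commit N: parents=['A']

Answer: A J N F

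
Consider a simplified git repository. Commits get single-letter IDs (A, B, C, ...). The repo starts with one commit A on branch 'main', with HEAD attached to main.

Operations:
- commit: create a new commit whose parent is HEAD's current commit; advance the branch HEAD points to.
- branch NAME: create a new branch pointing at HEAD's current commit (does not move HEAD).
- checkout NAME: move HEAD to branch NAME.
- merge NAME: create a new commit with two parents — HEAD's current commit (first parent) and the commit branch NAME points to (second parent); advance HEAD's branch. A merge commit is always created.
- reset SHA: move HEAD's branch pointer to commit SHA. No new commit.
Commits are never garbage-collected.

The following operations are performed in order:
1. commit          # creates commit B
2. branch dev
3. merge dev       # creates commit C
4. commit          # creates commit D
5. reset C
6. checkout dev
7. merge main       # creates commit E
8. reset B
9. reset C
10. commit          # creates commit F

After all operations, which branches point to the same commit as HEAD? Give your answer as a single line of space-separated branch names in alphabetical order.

Answer: dev

Derivation:
After op 1 (commit): HEAD=main@B [main=B]
After op 2 (branch): HEAD=main@B [dev=B main=B]
After op 3 (merge): HEAD=main@C [dev=B main=C]
After op 4 (commit): HEAD=main@D [dev=B main=D]
After op 5 (reset): HEAD=main@C [dev=B main=C]
After op 6 (checkout): HEAD=dev@B [dev=B main=C]
After op 7 (merge): HEAD=dev@E [dev=E main=C]
After op 8 (reset): HEAD=dev@B [dev=B main=C]
After op 9 (reset): HEAD=dev@C [dev=C main=C]
After op 10 (commit): HEAD=dev@F [dev=F main=C]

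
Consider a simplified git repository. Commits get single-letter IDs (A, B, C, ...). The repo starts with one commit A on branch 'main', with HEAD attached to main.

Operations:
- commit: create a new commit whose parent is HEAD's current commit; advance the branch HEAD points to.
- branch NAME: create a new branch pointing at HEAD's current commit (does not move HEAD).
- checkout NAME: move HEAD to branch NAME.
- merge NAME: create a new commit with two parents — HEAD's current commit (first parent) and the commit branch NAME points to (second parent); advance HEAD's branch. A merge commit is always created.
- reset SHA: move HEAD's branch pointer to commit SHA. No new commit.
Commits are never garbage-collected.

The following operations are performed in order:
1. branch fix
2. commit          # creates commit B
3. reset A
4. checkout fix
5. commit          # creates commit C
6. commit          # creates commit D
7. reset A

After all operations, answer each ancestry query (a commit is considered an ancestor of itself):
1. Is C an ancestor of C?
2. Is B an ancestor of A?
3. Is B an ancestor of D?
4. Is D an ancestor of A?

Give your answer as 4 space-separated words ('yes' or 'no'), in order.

After op 1 (branch): HEAD=main@A [fix=A main=A]
After op 2 (commit): HEAD=main@B [fix=A main=B]
After op 3 (reset): HEAD=main@A [fix=A main=A]
After op 4 (checkout): HEAD=fix@A [fix=A main=A]
After op 5 (commit): HEAD=fix@C [fix=C main=A]
After op 6 (commit): HEAD=fix@D [fix=D main=A]
After op 7 (reset): HEAD=fix@A [fix=A main=A]
ancestors(C) = {A,C}; C in? yes
ancestors(A) = {A}; B in? no
ancestors(D) = {A,C,D}; B in? no
ancestors(A) = {A}; D in? no

Answer: yes no no no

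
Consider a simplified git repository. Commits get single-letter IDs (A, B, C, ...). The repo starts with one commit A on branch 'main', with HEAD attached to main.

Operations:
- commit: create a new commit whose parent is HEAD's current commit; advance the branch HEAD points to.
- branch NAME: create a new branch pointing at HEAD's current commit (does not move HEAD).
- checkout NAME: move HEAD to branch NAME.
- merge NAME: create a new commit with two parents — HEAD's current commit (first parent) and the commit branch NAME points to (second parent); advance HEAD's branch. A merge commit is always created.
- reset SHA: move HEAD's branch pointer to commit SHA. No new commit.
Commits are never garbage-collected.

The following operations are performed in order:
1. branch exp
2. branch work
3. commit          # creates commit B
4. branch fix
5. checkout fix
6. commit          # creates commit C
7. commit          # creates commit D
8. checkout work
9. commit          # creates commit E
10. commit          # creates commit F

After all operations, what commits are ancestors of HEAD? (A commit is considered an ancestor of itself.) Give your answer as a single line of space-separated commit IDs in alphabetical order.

Answer: A E F

Derivation:
After op 1 (branch): HEAD=main@A [exp=A main=A]
After op 2 (branch): HEAD=main@A [exp=A main=A work=A]
After op 3 (commit): HEAD=main@B [exp=A main=B work=A]
After op 4 (branch): HEAD=main@B [exp=A fix=B main=B work=A]
After op 5 (checkout): HEAD=fix@B [exp=A fix=B main=B work=A]
After op 6 (commit): HEAD=fix@C [exp=A fix=C main=B work=A]
After op 7 (commit): HEAD=fix@D [exp=A fix=D main=B work=A]
After op 8 (checkout): HEAD=work@A [exp=A fix=D main=B work=A]
After op 9 (commit): HEAD=work@E [exp=A fix=D main=B work=E]
After op 10 (commit): HEAD=work@F [exp=A fix=D main=B work=F]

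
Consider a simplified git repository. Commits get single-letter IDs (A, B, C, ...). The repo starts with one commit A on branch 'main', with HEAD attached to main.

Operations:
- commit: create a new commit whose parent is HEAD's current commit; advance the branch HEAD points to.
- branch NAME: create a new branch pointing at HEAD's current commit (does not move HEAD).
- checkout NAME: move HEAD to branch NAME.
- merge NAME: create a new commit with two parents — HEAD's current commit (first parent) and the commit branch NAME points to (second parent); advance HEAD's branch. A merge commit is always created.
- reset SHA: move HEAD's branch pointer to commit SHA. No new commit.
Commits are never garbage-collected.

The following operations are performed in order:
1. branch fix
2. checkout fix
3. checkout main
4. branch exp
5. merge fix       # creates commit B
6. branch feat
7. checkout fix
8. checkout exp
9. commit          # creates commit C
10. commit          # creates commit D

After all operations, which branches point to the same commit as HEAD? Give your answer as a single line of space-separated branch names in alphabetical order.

After op 1 (branch): HEAD=main@A [fix=A main=A]
After op 2 (checkout): HEAD=fix@A [fix=A main=A]
After op 3 (checkout): HEAD=main@A [fix=A main=A]
After op 4 (branch): HEAD=main@A [exp=A fix=A main=A]
After op 5 (merge): HEAD=main@B [exp=A fix=A main=B]
After op 6 (branch): HEAD=main@B [exp=A feat=B fix=A main=B]
After op 7 (checkout): HEAD=fix@A [exp=A feat=B fix=A main=B]
After op 8 (checkout): HEAD=exp@A [exp=A feat=B fix=A main=B]
After op 9 (commit): HEAD=exp@C [exp=C feat=B fix=A main=B]
After op 10 (commit): HEAD=exp@D [exp=D feat=B fix=A main=B]

Answer: exp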